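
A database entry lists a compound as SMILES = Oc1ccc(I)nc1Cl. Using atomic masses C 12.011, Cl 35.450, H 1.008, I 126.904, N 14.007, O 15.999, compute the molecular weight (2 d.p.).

First, the molecular formula is C5H3ClINO (counting implicit H from valence).
  C: 5 × 12.011 = 60.055
  Cl: 1 × 35.450 = 35.450
  H: 3 × 1.008 = 3.024
  I: 1 × 126.904 = 126.904
  N: 1 × 14.007 = 14.007
  O: 1 × 15.999 = 15.999
Sum: 5×12.011 + 1×35.450 + 3×1.008 + 1×126.904 + 1×14.007 + 1×15.999 = 255.439 → 255.44 g/mol.

255.44 g/mol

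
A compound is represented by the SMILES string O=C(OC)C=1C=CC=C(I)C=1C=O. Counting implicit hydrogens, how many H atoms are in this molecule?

7

Walk through each heavy atom and fill implicit hydrogens from standard valence (C 4, N 3, O 2, S 2, halogen 1):
  atom 1: O, bond orders sum to 2 (valence 2) → 0 H
  atom 2: C, bond orders sum to 4 (valence 4) → 0 H
  atom 3: O, bond orders sum to 2 (valence 2) → 0 H
  atom 4: C, bond orders sum to 1 (valence 4) → 3 H
  atom 5: C, bond orders sum to 4 (valence 4) → 0 H
  atom 6: C, bond orders sum to 3 (valence 4) → 1 H
  atom 7: C, bond orders sum to 3 (valence 4) → 1 H
  atom 8: C, bond orders sum to 3 (valence 4) → 1 H
  atom 9: C, bond orders sum to 4 (valence 4) → 0 H
  atom 10: I (halogen, monovalent) → 0 H
  atom 11: C, bond orders sum to 4 (valence 4) → 0 H
  atom 12: C, bond orders sum to 3 (valence 4) → 1 H
  atom 13: O, bond orders sum to 2 (valence 2) → 0 H
Total hydrogens: 7.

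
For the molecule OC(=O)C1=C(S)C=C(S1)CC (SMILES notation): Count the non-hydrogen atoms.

Every atom symbol written in the SMILES (organic subset) is one heavy atom; implicit H are not written.
Heavy atoms by element → C:7, O:2, S:2.
Total: 11.

11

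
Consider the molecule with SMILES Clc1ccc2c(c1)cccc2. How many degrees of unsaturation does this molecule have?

7

Molecular formula: C10H7Cl.
DoU = (2C + 2 + N − H − X) / 2, where X is the halogen count and O/S are ignored.
    = (2·10 + 2 + 0 − 7 − 1) / 2 = 14 / 2 = 7.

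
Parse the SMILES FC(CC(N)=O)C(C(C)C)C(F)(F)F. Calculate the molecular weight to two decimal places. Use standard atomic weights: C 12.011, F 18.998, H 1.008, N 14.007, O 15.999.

First, the molecular formula is C8H13F4NO (counting implicit H from valence).
  C: 8 × 12.011 = 96.088
  F: 4 × 18.998 = 75.992
  H: 13 × 1.008 = 13.104
  N: 1 × 14.007 = 14.007
  O: 1 × 15.999 = 15.999
Sum: 8×12.011 + 4×18.998 + 13×1.008 + 1×14.007 + 1×15.999 = 215.190 → 215.19 g/mol.

215.19 g/mol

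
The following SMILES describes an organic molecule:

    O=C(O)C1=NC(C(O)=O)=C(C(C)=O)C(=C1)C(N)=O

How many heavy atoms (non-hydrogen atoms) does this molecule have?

18

Every atom symbol written in the SMILES (organic subset) is one heavy atom; implicit H are not written.
Heavy atoms by element → C:10, N:2, O:6.
Total: 18.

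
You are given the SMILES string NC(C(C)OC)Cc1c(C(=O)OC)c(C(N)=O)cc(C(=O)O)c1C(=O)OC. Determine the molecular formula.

C17H22N2O8

Walk through each heavy atom and fill implicit hydrogens from standard valence (C 4, N 3, O 2, S 2, halogen 1); for lowercase aromatic atoms, an aromatic c carries 1 H when it has two neighbours and 0 H with three, and aromatic n carries 0 H:
  atom 1: N, bond orders sum to 1 (valence 3) → 2 H
  atom 2: C, bond orders sum to 3 (valence 4) → 1 H
  atom 3: C, bond orders sum to 3 (valence 4) → 1 H
  atom 4: C, bond orders sum to 1 (valence 4) → 3 H
  atom 5: O, bond orders sum to 2 (valence 2) → 0 H
  atom 6: C, bond orders sum to 1 (valence 4) → 3 H
  atom 7: C, bond orders sum to 2 (valence 4) → 2 H
  atom 8: aromatic c, 3 neighbours → 0 H
  atom 9: aromatic c, 3 neighbours → 0 H
  atom 10: C, bond orders sum to 4 (valence 4) → 0 H
  atom 11: O, bond orders sum to 2 (valence 2) → 0 H
  atom 12: O, bond orders sum to 2 (valence 2) → 0 H
  atom 13: C, bond orders sum to 1 (valence 4) → 3 H
  atom 14: aromatic c, 3 neighbours → 0 H
  atom 15: C, bond orders sum to 4 (valence 4) → 0 H
  atom 16: N, bond orders sum to 1 (valence 3) → 2 H
  atom 17: O, bond orders sum to 2 (valence 2) → 0 H
  atom 18: aromatic c, 2 neighbours → 1 H
  atom 19: aromatic c, 3 neighbours → 0 H
  atom 20: C, bond orders sum to 4 (valence 4) → 0 H
  atom 21: O, bond orders sum to 2 (valence 2) → 0 H
  atom 22: O, bond orders sum to 1 (valence 2) → 1 H
  atom 23: aromatic c, 3 neighbours → 0 H
  atom 24: C, bond orders sum to 4 (valence 4) → 0 H
  atom 25: O, bond orders sum to 2 (valence 2) → 0 H
  atom 26: O, bond orders sum to 2 (valence 2) → 0 H
  atom 27: C, bond orders sum to 1 (valence 4) → 3 H
Totals → C:17, H:22, N:2, O:8.
In Hill order: C17H22N2O8.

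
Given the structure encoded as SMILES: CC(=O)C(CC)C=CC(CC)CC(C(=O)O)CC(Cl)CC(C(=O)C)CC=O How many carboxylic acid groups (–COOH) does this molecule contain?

1

The carboxylic acid motif appears at heavy-atom position 14 in the SMILES.
Other groups present: 1 aldehyde, 1 alkene, 2 ketone.
Carboxylic acid count: 1.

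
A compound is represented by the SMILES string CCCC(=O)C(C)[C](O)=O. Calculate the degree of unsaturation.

2

Degree of unsaturation = (number of rings) + (number of π bonds).
Ring closures in the SMILES: 0.
π bonds: 2 double bonds (each 1 DoU) → 2 DoU from unsaturation.
Total DoU = 0 + 2 = 2.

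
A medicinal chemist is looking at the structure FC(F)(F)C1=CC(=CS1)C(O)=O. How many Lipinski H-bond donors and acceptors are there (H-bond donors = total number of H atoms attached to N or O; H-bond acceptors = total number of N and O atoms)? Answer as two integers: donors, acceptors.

1, 2

Donors: find every N or O and count the H atoms it carries.
  atom 11 (O): bond orders sum to 1 → 1 H
  atom 12 (O): bond orders sum to 2 → 0 H
Lipinski HBD = 1.
Acceptors: N atoms = 0, O atoms = 2 → HBA = 2.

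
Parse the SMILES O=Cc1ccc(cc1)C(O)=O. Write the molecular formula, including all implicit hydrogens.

C8H6O3

Walk through each heavy atom and fill implicit hydrogens from standard valence (C 4, N 3, O 2, S 2, halogen 1); for lowercase aromatic atoms, an aromatic c carries 1 H when it has two neighbours and 0 H with three, and aromatic n carries 0 H:
  atom 1: O, bond orders sum to 2 (valence 2) → 0 H
  atom 2: C, bond orders sum to 3 (valence 4) → 1 H
  atom 3: aromatic c, 3 neighbours → 0 H
  atom 4: aromatic c, 2 neighbours → 1 H
  atom 5: aromatic c, 2 neighbours → 1 H
  atom 6: aromatic c, 3 neighbours → 0 H
  atom 7: aromatic c, 2 neighbours → 1 H
  atom 8: aromatic c, 2 neighbours → 1 H
  atom 9: C, bond orders sum to 4 (valence 4) → 0 H
  atom 10: O, bond orders sum to 1 (valence 2) → 1 H
  atom 11: O, bond orders sum to 2 (valence 2) → 0 H
Totals → C:8, H:6, O:3.
In Hill order: C8H6O3.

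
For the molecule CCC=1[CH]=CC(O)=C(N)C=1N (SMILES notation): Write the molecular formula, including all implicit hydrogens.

Walk through each heavy atom and fill implicit hydrogens from standard valence (C 4, N 3, O 2, S 2, halogen 1):
  atom 1: C, bond orders sum to 1 (valence 4) → 3 H
  atom 2: C, bond orders sum to 2 (valence 4) → 2 H
  atom 3: C, bond orders sum to 4 (valence 4) → 0 H
  atom 4: C with explicit H count 1
  atom 5: C, bond orders sum to 3 (valence 4) → 1 H
  atom 6: C, bond orders sum to 4 (valence 4) → 0 H
  atom 7: O, bond orders sum to 1 (valence 2) → 1 H
  atom 8: C, bond orders sum to 4 (valence 4) → 0 H
  atom 9: N, bond orders sum to 1 (valence 3) → 2 H
  atom 10: C, bond orders sum to 4 (valence 4) → 0 H
  atom 11: N, bond orders sum to 1 (valence 3) → 2 H
Totals → C:8, H:12, N:2, O:1.

C8H12N2O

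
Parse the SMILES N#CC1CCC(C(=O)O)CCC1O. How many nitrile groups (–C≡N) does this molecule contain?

The nitrile motif appears at heavy-atom position 2 in the SMILES.
Other groups present: 1 carboxylic acid, 1 hydroxyl.
Nitrile count: 1.

1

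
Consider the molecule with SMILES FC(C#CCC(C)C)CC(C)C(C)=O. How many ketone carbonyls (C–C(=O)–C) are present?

The ketone motif appears at heavy-atom position 12 in the SMILES.
Other groups present: 1 alkyne.
Ketone count: 1.

1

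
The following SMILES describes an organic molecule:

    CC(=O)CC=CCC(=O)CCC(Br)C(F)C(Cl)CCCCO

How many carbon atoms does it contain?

16

Count every carbon token in the SMILES (each C, including those in ring-closure positions and inside branches).
Carbon count: 16.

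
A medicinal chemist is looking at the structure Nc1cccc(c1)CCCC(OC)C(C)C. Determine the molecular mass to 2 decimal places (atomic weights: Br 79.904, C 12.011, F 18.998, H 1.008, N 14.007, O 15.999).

First, the molecular formula is C14H23NO (counting implicit H from valence).
  C: 14 × 12.011 = 168.154
  H: 23 × 1.008 = 23.184
  N: 1 × 14.007 = 14.007
  O: 1 × 15.999 = 15.999
Sum: 14×12.011 + 23×1.008 + 1×14.007 + 1×15.999 = 221.344 → 221.34 g/mol.

221.34 g/mol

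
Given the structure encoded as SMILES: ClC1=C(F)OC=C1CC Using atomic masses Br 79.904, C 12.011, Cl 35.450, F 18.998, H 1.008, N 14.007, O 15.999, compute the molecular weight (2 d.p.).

148.56 g/mol

First, the molecular formula is C6H6ClFO (counting implicit H from valence).
  C: 6 × 12.011 = 72.066
  Cl: 1 × 35.450 = 35.450
  F: 1 × 18.998 = 18.998
  H: 6 × 1.008 = 6.048
  O: 1 × 15.999 = 15.999
Sum: 6×12.011 + 1×35.450 + 1×18.998 + 6×1.008 + 1×15.999 = 148.561 → 148.56 g/mol.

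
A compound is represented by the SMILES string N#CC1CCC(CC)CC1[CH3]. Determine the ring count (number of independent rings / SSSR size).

In SMILES, each pair of matching ring-closure digits denotes one ring-closing bond; the number of such bonds equals the number of independent rings.
Ring-closure bonds here: 1.

1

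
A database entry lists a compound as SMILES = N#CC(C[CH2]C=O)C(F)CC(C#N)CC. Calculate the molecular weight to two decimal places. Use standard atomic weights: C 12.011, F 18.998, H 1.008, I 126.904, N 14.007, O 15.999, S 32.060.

210.25 g/mol

First, the molecular formula is C11H15FN2O (counting implicit H from valence).
  C: 11 × 12.011 = 132.121
  F: 1 × 18.998 = 18.998
  H: 15 × 1.008 = 15.120
  N: 2 × 14.007 = 28.014
  O: 1 × 15.999 = 15.999
Sum: 11×12.011 + 1×18.998 + 15×1.008 + 2×14.007 + 1×15.999 = 210.252 → 210.25 g/mol.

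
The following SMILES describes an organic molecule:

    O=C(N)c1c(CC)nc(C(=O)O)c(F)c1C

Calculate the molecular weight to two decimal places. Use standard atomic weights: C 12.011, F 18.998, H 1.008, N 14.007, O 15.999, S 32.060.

226.21 g/mol

First, the molecular formula is C10H11FN2O3 (counting implicit H from valence).
  C: 10 × 12.011 = 120.110
  F: 1 × 18.998 = 18.998
  H: 11 × 1.008 = 11.088
  N: 2 × 14.007 = 28.014
  O: 3 × 15.999 = 47.997
Sum: 10×12.011 + 1×18.998 + 11×1.008 + 2×14.007 + 3×15.999 = 226.207 → 226.21 g/mol.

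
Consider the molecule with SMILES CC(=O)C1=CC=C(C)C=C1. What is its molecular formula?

Walk through each heavy atom and fill implicit hydrogens from standard valence (C 4, N 3, O 2, S 2, halogen 1):
  atom 1: C, bond orders sum to 1 (valence 4) → 3 H
  atom 2: C, bond orders sum to 4 (valence 4) → 0 H
  atom 3: O, bond orders sum to 2 (valence 2) → 0 H
  atom 4: C, bond orders sum to 4 (valence 4) → 0 H
  atom 5: C, bond orders sum to 3 (valence 4) → 1 H
  atom 6: C, bond orders sum to 3 (valence 4) → 1 H
  atom 7: C, bond orders sum to 4 (valence 4) → 0 H
  atom 8: C, bond orders sum to 1 (valence 4) → 3 H
  atom 9: C, bond orders sum to 3 (valence 4) → 1 H
  atom 10: C, bond orders sum to 3 (valence 4) → 1 H
Totals → C:9, H:10, O:1.

C9H10O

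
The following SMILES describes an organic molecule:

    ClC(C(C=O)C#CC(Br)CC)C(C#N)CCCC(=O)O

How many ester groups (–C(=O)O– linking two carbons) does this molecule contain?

0

Scan the SMILES for the ester motif — none present.
Groups that are present: 1 aldehyde, 1 alkyne, 1 carboxylic acid, 1 nitrile.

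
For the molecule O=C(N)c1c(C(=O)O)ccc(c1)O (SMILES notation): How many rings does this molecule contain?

1

In SMILES, each pair of matching ring-closure digits denotes one ring-closing bond; the number of such bonds equals the number of independent rings.
Ring-closure bonds here: 1.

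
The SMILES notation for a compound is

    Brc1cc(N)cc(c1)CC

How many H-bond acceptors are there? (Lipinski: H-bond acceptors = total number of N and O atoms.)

N atoms: 1; O atoms: 0.
Lipinski HBA = 1 + 0 = 1.

1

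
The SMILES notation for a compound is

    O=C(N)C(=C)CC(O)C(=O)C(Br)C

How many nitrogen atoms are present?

1

Scan the SMILES for N atoms (remember two-letter symbols like Cl and Br are single atoms).
Nitrogen count: 1.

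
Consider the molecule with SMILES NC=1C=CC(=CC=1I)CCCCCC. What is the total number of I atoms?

1

Scan the SMILES for I atoms (remember two-letter symbols like Cl and Br are single atoms).
Iodine count: 1.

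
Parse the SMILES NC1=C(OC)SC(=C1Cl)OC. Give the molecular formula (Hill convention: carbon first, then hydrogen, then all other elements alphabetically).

Walk through each heavy atom and fill implicit hydrogens from standard valence (C 4, N 3, O 2, S 2, halogen 1):
  atom 1: N, bond orders sum to 1 (valence 3) → 2 H
  atom 2: C, bond orders sum to 4 (valence 4) → 0 H
  atom 3: C, bond orders sum to 4 (valence 4) → 0 H
  atom 4: O, bond orders sum to 2 (valence 2) → 0 H
  atom 5: C, bond orders sum to 1 (valence 4) → 3 H
  atom 6: S, bond orders sum to 2 (valence 2) → 0 H
  atom 7: C, bond orders sum to 4 (valence 4) → 0 H
  atom 8: C, bond orders sum to 4 (valence 4) → 0 H
  atom 9: Cl (halogen, monovalent) → 0 H
  atom 10: O, bond orders sum to 2 (valence 2) → 0 H
  atom 11: C, bond orders sum to 1 (valence 4) → 3 H
Totals → C:6, H:8, Cl:1, N:1, O:2, S:1.
In Hill order: C6H8ClNO2S.

C6H8ClNO2S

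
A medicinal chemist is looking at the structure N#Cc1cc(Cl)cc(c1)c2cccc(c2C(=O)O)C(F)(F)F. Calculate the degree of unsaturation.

11

Molecular formula: C15H7ClF3NO2.
DoU = (2C + 2 + N − H − X) / 2, where X is the halogen count and O/S are ignored.
    = (2·15 + 2 + 1 − 7 − 4) / 2 = 22 / 2 = 11.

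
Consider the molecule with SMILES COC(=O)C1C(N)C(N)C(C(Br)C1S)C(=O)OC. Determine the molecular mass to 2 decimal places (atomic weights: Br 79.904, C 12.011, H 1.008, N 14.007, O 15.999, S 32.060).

First, the molecular formula is C10H17BrN2O4S (counting implicit H from valence).
  Br: 1 × 79.904 = 79.904
  C: 10 × 12.011 = 120.110
  H: 17 × 1.008 = 17.136
  N: 2 × 14.007 = 28.014
  O: 4 × 15.999 = 63.996
  S: 1 × 32.060 = 32.060
Sum: 1×79.904 + 10×12.011 + 17×1.008 + 2×14.007 + 4×15.999 + 1×32.060 = 341.220 → 341.22 g/mol.

341.22 g/mol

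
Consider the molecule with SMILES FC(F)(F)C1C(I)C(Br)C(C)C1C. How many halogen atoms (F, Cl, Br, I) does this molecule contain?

Halogen atoms appear at heavy-atom positions 1, 3, 4, 7, 9 (1×Br, 3×F, 1×I).
Halogen count: 5.

5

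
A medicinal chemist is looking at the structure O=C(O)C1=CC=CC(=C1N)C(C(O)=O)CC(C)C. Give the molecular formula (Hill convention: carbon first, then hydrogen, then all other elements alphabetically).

Walk through each heavy atom and fill implicit hydrogens from standard valence (C 4, N 3, O 2, S 2, halogen 1):
  atom 1: O, bond orders sum to 2 (valence 2) → 0 H
  atom 2: C, bond orders sum to 4 (valence 4) → 0 H
  atom 3: O, bond orders sum to 1 (valence 2) → 1 H
  atom 4: C, bond orders sum to 4 (valence 4) → 0 H
  atom 5: C, bond orders sum to 3 (valence 4) → 1 H
  atom 6: C, bond orders sum to 3 (valence 4) → 1 H
  atom 7: C, bond orders sum to 3 (valence 4) → 1 H
  atom 8: C, bond orders sum to 4 (valence 4) → 0 H
  atom 9: C, bond orders sum to 4 (valence 4) → 0 H
  atom 10: N, bond orders sum to 1 (valence 3) → 2 H
  atom 11: C, bond orders sum to 3 (valence 4) → 1 H
  atom 12: C, bond orders sum to 4 (valence 4) → 0 H
  atom 13: O, bond orders sum to 1 (valence 2) → 1 H
  atom 14: O, bond orders sum to 2 (valence 2) → 0 H
  atom 15: C, bond orders sum to 2 (valence 4) → 2 H
  atom 16: C, bond orders sum to 3 (valence 4) → 1 H
  atom 17: C, bond orders sum to 1 (valence 4) → 3 H
  atom 18: C, bond orders sum to 1 (valence 4) → 3 H
Totals → C:13, H:17, N:1, O:4.
In Hill order: C13H17NO4.

C13H17NO4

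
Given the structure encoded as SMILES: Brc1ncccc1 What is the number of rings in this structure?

In SMILES, each pair of matching ring-closure digits denotes one ring-closing bond; the number of such bonds equals the number of independent rings.
Ring-closure bonds here: 1.

1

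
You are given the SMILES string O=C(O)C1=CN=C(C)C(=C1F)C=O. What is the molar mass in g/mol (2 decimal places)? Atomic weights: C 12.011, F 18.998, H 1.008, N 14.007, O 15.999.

183.14 g/mol

First, the molecular formula is C8H6FNO3 (counting implicit H from valence).
  C: 8 × 12.011 = 96.088
  F: 1 × 18.998 = 18.998
  H: 6 × 1.008 = 6.048
  N: 1 × 14.007 = 14.007
  O: 3 × 15.999 = 47.997
Sum: 8×12.011 + 1×18.998 + 6×1.008 + 1×14.007 + 3×15.999 = 183.138 → 183.14 g/mol.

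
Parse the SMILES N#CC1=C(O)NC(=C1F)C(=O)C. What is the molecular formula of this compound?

C7H5FN2O2

Walk through each heavy atom and fill implicit hydrogens from standard valence (C 4, N 3, O 2, S 2, halogen 1):
  atom 1: N, bond orders sum to 3 (valence 3) → 0 H
  atom 2: C, bond orders sum to 4 (valence 4) → 0 H
  atom 3: C, bond orders sum to 4 (valence 4) → 0 H
  atom 4: C, bond orders sum to 4 (valence 4) → 0 H
  atom 5: O, bond orders sum to 1 (valence 2) → 1 H
  atom 6: N, bond orders sum to 2 (valence 3) → 1 H
  atom 7: C, bond orders sum to 4 (valence 4) → 0 H
  atom 8: C, bond orders sum to 4 (valence 4) → 0 H
  atom 9: F (halogen, monovalent) → 0 H
  atom 10: C, bond orders sum to 4 (valence 4) → 0 H
  atom 11: O, bond orders sum to 2 (valence 2) → 0 H
  atom 12: C, bond orders sum to 1 (valence 4) → 3 H
Totals → C:7, H:5, F:1, N:2, O:2.
In Hill order: C7H5FN2O2.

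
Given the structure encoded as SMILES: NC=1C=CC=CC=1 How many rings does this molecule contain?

In SMILES, each pair of matching ring-closure digits denotes one ring-closing bond; the number of such bonds equals the number of independent rings.
Ring-closure bonds here: 1.

1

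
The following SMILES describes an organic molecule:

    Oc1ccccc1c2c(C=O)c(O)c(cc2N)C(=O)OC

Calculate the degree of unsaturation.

10

Molecular formula: C15H13NO5.
DoU = (2C + 2 + N − H − X) / 2, where X is the halogen count and O/S are ignored.
    = (2·15 + 2 + 1 − 13 − 0) / 2 = 20 / 2 = 10.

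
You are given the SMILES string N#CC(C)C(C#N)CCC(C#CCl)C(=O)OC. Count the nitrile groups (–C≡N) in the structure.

The nitrile motif appears at heavy-atom positions 2, 6 in the SMILES.
Other groups present: 1 alkyne, 1 ester.
Nitrile count: 2.

2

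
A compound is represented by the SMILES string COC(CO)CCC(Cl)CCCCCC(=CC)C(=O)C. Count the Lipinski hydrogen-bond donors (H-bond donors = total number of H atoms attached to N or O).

Donors: find every N or O and count the H atoms it carries.
  atom 2 (O): bond orders sum to 2 → 0 H
  atom 5 (O): bond orders sum to 1 → 1 H
  atom 19 (O): bond orders sum to 2 → 0 H
Lipinski HBD = 1.

1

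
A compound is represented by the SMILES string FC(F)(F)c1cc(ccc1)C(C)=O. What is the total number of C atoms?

9

Count every carbon token in the SMILES (each C, including those in ring-closure positions and inside branches).
Carbon count: 9.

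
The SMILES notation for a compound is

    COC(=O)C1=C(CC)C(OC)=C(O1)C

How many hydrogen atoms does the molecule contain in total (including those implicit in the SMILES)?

Walk through each heavy atom and fill implicit hydrogens from standard valence (C 4, N 3, O 2, S 2, halogen 1):
  atom 1: C, bond orders sum to 1 (valence 4) → 3 H
  atom 2: O, bond orders sum to 2 (valence 2) → 0 H
  atom 3: C, bond orders sum to 4 (valence 4) → 0 H
  atom 4: O, bond orders sum to 2 (valence 2) → 0 H
  atom 5: C, bond orders sum to 4 (valence 4) → 0 H
  atom 6: C, bond orders sum to 4 (valence 4) → 0 H
  atom 7: C, bond orders sum to 2 (valence 4) → 2 H
  atom 8: C, bond orders sum to 1 (valence 4) → 3 H
  atom 9: C, bond orders sum to 4 (valence 4) → 0 H
  atom 10: O, bond orders sum to 2 (valence 2) → 0 H
  atom 11: C, bond orders sum to 1 (valence 4) → 3 H
  atom 12: C, bond orders sum to 4 (valence 4) → 0 H
  atom 13: O, bond orders sum to 2 (valence 2) → 0 H
  atom 14: C, bond orders sum to 1 (valence 4) → 3 H
Total hydrogens: 14.

14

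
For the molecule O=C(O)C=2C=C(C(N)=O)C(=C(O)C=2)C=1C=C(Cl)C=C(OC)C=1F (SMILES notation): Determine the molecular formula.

C15H11ClFNO5

Walk through each heavy atom and fill implicit hydrogens from standard valence (C 4, N 3, O 2, S 2, halogen 1):
  atom 1: O, bond orders sum to 2 (valence 2) → 0 H
  atom 2: C, bond orders sum to 4 (valence 4) → 0 H
  atom 3: O, bond orders sum to 1 (valence 2) → 1 H
  atom 4: C, bond orders sum to 4 (valence 4) → 0 H
  atom 5: C, bond orders sum to 3 (valence 4) → 1 H
  atom 6: C, bond orders sum to 4 (valence 4) → 0 H
  atom 7: C, bond orders sum to 4 (valence 4) → 0 H
  atom 8: N, bond orders sum to 1 (valence 3) → 2 H
  atom 9: O, bond orders sum to 2 (valence 2) → 0 H
  atom 10: C, bond orders sum to 4 (valence 4) → 0 H
  atom 11: C, bond orders sum to 4 (valence 4) → 0 H
  atom 12: O, bond orders sum to 1 (valence 2) → 1 H
  atom 13: C, bond orders sum to 3 (valence 4) → 1 H
  atom 14: C, bond orders sum to 4 (valence 4) → 0 H
  atom 15: C, bond orders sum to 3 (valence 4) → 1 H
  atom 16: C, bond orders sum to 4 (valence 4) → 0 H
  atom 17: Cl (halogen, monovalent) → 0 H
  atom 18: C, bond orders sum to 3 (valence 4) → 1 H
  atom 19: C, bond orders sum to 4 (valence 4) → 0 H
  atom 20: O, bond orders sum to 2 (valence 2) → 0 H
  atom 21: C, bond orders sum to 1 (valence 4) → 3 H
  atom 22: C, bond orders sum to 4 (valence 4) → 0 H
  atom 23: F (halogen, monovalent) → 0 H
Totals → C:15, H:11, Cl:1, F:1, N:1, O:5.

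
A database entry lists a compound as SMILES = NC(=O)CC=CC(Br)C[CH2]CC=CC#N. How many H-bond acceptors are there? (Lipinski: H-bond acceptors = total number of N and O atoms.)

3

N atoms: 2; O atoms: 1.
Lipinski HBA = 2 + 1 = 3.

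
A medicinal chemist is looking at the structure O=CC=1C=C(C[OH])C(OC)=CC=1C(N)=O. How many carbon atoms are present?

10

Count every carbon token in the SMILES (each C, including those in ring-closure positions and inside branches).
Carbon count: 10.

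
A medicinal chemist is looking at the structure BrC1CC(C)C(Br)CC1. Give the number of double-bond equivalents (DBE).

1

Molecular formula: C7H12Br2.
DoU = (2C + 2 + N − H − X) / 2, where X is the halogen count and O/S are ignored.
    = (2·7 + 2 + 0 − 12 − 2) / 2 = 2 / 2 = 1.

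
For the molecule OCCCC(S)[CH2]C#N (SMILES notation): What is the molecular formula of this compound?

C6H11NOS

Walk through each heavy atom and fill implicit hydrogens from standard valence (C 4, N 3, O 2, S 2, halogen 1):
  atom 1: O, bond orders sum to 1 (valence 2) → 1 H
  atom 2: C, bond orders sum to 2 (valence 4) → 2 H
  atom 3: C, bond orders sum to 2 (valence 4) → 2 H
  atom 4: C, bond orders sum to 2 (valence 4) → 2 H
  atom 5: C, bond orders sum to 3 (valence 4) → 1 H
  atom 6: S, bond orders sum to 1 (valence 2) → 1 H
  atom 7: C with explicit H count 2
  atom 8: C, bond orders sum to 4 (valence 4) → 0 H
  atom 9: N, bond orders sum to 3 (valence 3) → 0 H
Totals → C:6, H:11, N:1, O:1, S:1.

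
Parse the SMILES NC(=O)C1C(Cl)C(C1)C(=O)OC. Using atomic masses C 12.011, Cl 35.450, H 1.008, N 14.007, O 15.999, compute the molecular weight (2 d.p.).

First, the molecular formula is C7H10ClNO3 (counting implicit H from valence).
  C: 7 × 12.011 = 84.077
  Cl: 1 × 35.450 = 35.450
  H: 10 × 1.008 = 10.080
  N: 1 × 14.007 = 14.007
  O: 3 × 15.999 = 47.997
Sum: 7×12.011 + 1×35.450 + 10×1.008 + 1×14.007 + 3×15.999 = 191.611 → 191.61 g/mol.

191.61 g/mol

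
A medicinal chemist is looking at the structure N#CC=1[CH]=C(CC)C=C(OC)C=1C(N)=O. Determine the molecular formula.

Walk through each heavy atom and fill implicit hydrogens from standard valence (C 4, N 3, O 2, S 2, halogen 1):
  atom 1: N, bond orders sum to 3 (valence 3) → 0 H
  atom 2: C, bond orders sum to 4 (valence 4) → 0 H
  atom 3: C, bond orders sum to 4 (valence 4) → 0 H
  atom 4: C with explicit H count 1
  atom 5: C, bond orders sum to 4 (valence 4) → 0 H
  atom 6: C, bond orders sum to 2 (valence 4) → 2 H
  atom 7: C, bond orders sum to 1 (valence 4) → 3 H
  atom 8: C, bond orders sum to 3 (valence 4) → 1 H
  atom 9: C, bond orders sum to 4 (valence 4) → 0 H
  atom 10: O, bond orders sum to 2 (valence 2) → 0 H
  atom 11: C, bond orders sum to 1 (valence 4) → 3 H
  atom 12: C, bond orders sum to 4 (valence 4) → 0 H
  atom 13: C, bond orders sum to 4 (valence 4) → 0 H
  atom 14: N, bond orders sum to 1 (valence 3) → 2 H
  atom 15: O, bond orders sum to 2 (valence 2) → 0 H
Totals → C:11, H:12, N:2, O:2.
In Hill order: C11H12N2O2.

C11H12N2O2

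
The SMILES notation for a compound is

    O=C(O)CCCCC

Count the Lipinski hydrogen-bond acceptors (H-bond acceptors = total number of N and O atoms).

N atoms: 0; O atoms: 2.
Lipinski HBA = 0 + 2 = 2.

2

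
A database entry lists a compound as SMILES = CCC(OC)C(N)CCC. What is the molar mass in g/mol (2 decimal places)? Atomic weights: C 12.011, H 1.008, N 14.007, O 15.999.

First, the molecular formula is C8H19NO (counting implicit H from valence).
  C: 8 × 12.011 = 96.088
  H: 19 × 1.008 = 19.152
  N: 1 × 14.007 = 14.007
  O: 1 × 15.999 = 15.999
Sum: 8×12.011 + 19×1.008 + 1×14.007 + 1×15.999 = 145.246 → 145.25 g/mol.

145.25 g/mol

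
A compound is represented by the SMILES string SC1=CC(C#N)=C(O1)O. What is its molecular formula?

C5H3NO2S

Walk through each heavy atom and fill implicit hydrogens from standard valence (C 4, N 3, O 2, S 2, halogen 1):
  atom 1: S, bond orders sum to 1 (valence 2) → 1 H
  atom 2: C, bond orders sum to 4 (valence 4) → 0 H
  atom 3: C, bond orders sum to 3 (valence 4) → 1 H
  atom 4: C, bond orders sum to 4 (valence 4) → 0 H
  atom 5: C, bond orders sum to 4 (valence 4) → 0 H
  atom 6: N, bond orders sum to 3 (valence 3) → 0 H
  atom 7: C, bond orders sum to 4 (valence 4) → 0 H
  atom 8: O, bond orders sum to 2 (valence 2) → 0 H
  atom 9: O, bond orders sum to 1 (valence 2) → 1 H
Totals → C:5, H:3, N:1, O:2, S:1.
In Hill order: C5H3NO2S.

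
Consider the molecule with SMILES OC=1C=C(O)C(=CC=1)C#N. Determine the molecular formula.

Walk through each heavy atom and fill implicit hydrogens from standard valence (C 4, N 3, O 2, S 2, halogen 1):
  atom 1: O, bond orders sum to 1 (valence 2) → 1 H
  atom 2: C, bond orders sum to 4 (valence 4) → 0 H
  atom 3: C, bond orders sum to 3 (valence 4) → 1 H
  atom 4: C, bond orders sum to 4 (valence 4) → 0 H
  atom 5: O, bond orders sum to 1 (valence 2) → 1 H
  atom 6: C, bond orders sum to 4 (valence 4) → 0 H
  atom 7: C, bond orders sum to 3 (valence 4) → 1 H
  atom 8: C, bond orders sum to 3 (valence 4) → 1 H
  atom 9: C, bond orders sum to 4 (valence 4) → 0 H
  atom 10: N, bond orders sum to 3 (valence 3) → 0 H
Totals → C:7, H:5, N:1, O:2.

C7H5NO2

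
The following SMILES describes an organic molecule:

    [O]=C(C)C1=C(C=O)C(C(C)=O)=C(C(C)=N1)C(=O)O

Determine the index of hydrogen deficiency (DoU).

8

Degree of unsaturation = (number of rings) + (number of π bonds).
Ring closures in the SMILES: 1.
π bonds: 7 double bonds (each 1 DoU) → 7 DoU from unsaturation.
Total DoU = 1 + 7 = 8.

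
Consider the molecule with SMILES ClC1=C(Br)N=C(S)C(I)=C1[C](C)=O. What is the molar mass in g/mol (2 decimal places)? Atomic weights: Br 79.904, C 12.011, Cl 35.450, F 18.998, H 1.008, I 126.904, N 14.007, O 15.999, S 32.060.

First, the molecular formula is C7H4BrClINOS (counting implicit H from valence).
  Br: 1 × 79.904 = 79.904
  C: 7 × 12.011 = 84.077
  Cl: 1 × 35.450 = 35.450
  H: 4 × 1.008 = 4.032
  I: 1 × 126.904 = 126.904
  N: 1 × 14.007 = 14.007
  O: 1 × 15.999 = 15.999
  S: 1 × 32.060 = 32.060
Sum: 1×79.904 + 7×12.011 + 1×35.450 + 4×1.008 + 1×126.904 + 1×14.007 + 1×15.999 + 1×32.060 = 392.433 → 392.43 g/mol.

392.43 g/mol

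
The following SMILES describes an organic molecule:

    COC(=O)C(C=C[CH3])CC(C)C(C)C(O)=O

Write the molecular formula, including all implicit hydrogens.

C12H20O4

Walk through each heavy atom and fill implicit hydrogens from standard valence (C 4, N 3, O 2, S 2, halogen 1):
  atom 1: C, bond orders sum to 1 (valence 4) → 3 H
  atom 2: O, bond orders sum to 2 (valence 2) → 0 H
  atom 3: C, bond orders sum to 4 (valence 4) → 0 H
  atom 4: O, bond orders sum to 2 (valence 2) → 0 H
  atom 5: C, bond orders sum to 3 (valence 4) → 1 H
  atom 6: C, bond orders sum to 3 (valence 4) → 1 H
  atom 7: C, bond orders sum to 3 (valence 4) → 1 H
  atom 8: C with explicit H count 3
  atom 9: C, bond orders sum to 2 (valence 4) → 2 H
  atom 10: C, bond orders sum to 3 (valence 4) → 1 H
  atom 11: C, bond orders sum to 1 (valence 4) → 3 H
  atom 12: C, bond orders sum to 3 (valence 4) → 1 H
  atom 13: C, bond orders sum to 1 (valence 4) → 3 H
  atom 14: C, bond orders sum to 4 (valence 4) → 0 H
  atom 15: O, bond orders sum to 1 (valence 2) → 1 H
  atom 16: O, bond orders sum to 2 (valence 2) → 0 H
Totals → C:12, H:20, O:4.
In Hill order: C12H20O4.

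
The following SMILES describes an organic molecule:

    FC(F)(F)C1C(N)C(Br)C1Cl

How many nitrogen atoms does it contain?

Scan the SMILES for N atoms (remember two-letter symbols like Cl and Br are single atoms).
Nitrogen count: 1.

1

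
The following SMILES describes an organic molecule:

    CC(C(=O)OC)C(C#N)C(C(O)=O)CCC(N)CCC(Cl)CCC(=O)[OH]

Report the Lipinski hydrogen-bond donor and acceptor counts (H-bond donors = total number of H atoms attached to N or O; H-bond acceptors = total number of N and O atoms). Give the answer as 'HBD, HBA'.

Donors: find every N or O and count the H atoms it carries.
  atom 4 (O): bond orders sum to 2 → 0 H
  atom 5 (O): bond orders sum to 2 → 0 H
  atom 9 (N): bond orders sum to 3 → 0 H
  atom 12 (O): bond orders sum to 1 → 1 H
  atom 13 (O): bond orders sum to 2 → 0 H
  atom 17 (N): bond orders sum to 1 → 2 H
  atom 25 (O): bond orders sum to 2 → 0 H
  atom 26 (O): bond orders sum to 1 → 1 H
Lipinski HBD = 4.
Acceptors: N atoms = 2, O atoms = 6 → HBA = 8.

4, 8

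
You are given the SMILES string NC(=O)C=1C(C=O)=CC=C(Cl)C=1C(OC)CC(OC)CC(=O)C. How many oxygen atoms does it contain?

5

Scan the SMILES for O atoms (remember two-letter symbols like Cl and Br are single atoms).
Oxygen count: 5.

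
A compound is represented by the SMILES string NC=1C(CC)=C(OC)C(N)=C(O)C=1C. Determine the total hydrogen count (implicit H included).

16

Walk through each heavy atom and fill implicit hydrogens from standard valence (C 4, N 3, O 2, S 2, halogen 1):
  atom 1: N, bond orders sum to 1 (valence 3) → 2 H
  atom 2: C, bond orders sum to 4 (valence 4) → 0 H
  atom 3: C, bond orders sum to 4 (valence 4) → 0 H
  atom 4: C, bond orders sum to 2 (valence 4) → 2 H
  atom 5: C, bond orders sum to 1 (valence 4) → 3 H
  atom 6: C, bond orders sum to 4 (valence 4) → 0 H
  atom 7: O, bond orders sum to 2 (valence 2) → 0 H
  atom 8: C, bond orders sum to 1 (valence 4) → 3 H
  atom 9: C, bond orders sum to 4 (valence 4) → 0 H
  atom 10: N, bond orders sum to 1 (valence 3) → 2 H
  atom 11: C, bond orders sum to 4 (valence 4) → 0 H
  atom 12: O, bond orders sum to 1 (valence 2) → 1 H
  atom 13: C, bond orders sum to 4 (valence 4) → 0 H
  atom 14: C, bond orders sum to 1 (valence 4) → 3 H
Total hydrogens: 16.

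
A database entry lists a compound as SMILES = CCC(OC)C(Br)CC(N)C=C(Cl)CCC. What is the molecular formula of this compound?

C12H23BrClNO

Walk through each heavy atom and fill implicit hydrogens from standard valence (C 4, N 3, O 2, S 2, halogen 1):
  atom 1: C, bond orders sum to 1 (valence 4) → 3 H
  atom 2: C, bond orders sum to 2 (valence 4) → 2 H
  atom 3: C, bond orders sum to 3 (valence 4) → 1 H
  atom 4: O, bond orders sum to 2 (valence 2) → 0 H
  atom 5: C, bond orders sum to 1 (valence 4) → 3 H
  atom 6: C, bond orders sum to 3 (valence 4) → 1 H
  atom 7: Br (halogen, monovalent) → 0 H
  atom 8: C, bond orders sum to 2 (valence 4) → 2 H
  atom 9: C, bond orders sum to 3 (valence 4) → 1 H
  atom 10: N, bond orders sum to 1 (valence 3) → 2 H
  atom 11: C, bond orders sum to 3 (valence 4) → 1 H
  atom 12: C, bond orders sum to 4 (valence 4) → 0 H
  atom 13: Cl (halogen, monovalent) → 0 H
  atom 14: C, bond orders sum to 2 (valence 4) → 2 H
  atom 15: C, bond orders sum to 2 (valence 4) → 2 H
  atom 16: C, bond orders sum to 1 (valence 4) → 3 H
Totals → C:12, H:23, Br:1, Cl:1, N:1, O:1.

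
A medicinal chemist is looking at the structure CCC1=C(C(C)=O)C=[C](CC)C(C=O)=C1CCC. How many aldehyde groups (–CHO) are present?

1

The aldehyde motif appears at heavy-atom position 13 in the SMILES.
Other groups present: 1 ketone.
Aldehyde count: 1.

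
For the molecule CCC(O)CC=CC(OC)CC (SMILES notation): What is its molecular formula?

C10H20O2

Walk through each heavy atom and fill implicit hydrogens from standard valence (C 4, N 3, O 2, S 2, halogen 1):
  atom 1: C, bond orders sum to 1 (valence 4) → 3 H
  atom 2: C, bond orders sum to 2 (valence 4) → 2 H
  atom 3: C, bond orders sum to 3 (valence 4) → 1 H
  atom 4: O, bond orders sum to 1 (valence 2) → 1 H
  atom 5: C, bond orders sum to 2 (valence 4) → 2 H
  atom 6: C, bond orders sum to 3 (valence 4) → 1 H
  atom 7: C, bond orders sum to 3 (valence 4) → 1 H
  atom 8: C, bond orders sum to 3 (valence 4) → 1 H
  atom 9: O, bond orders sum to 2 (valence 2) → 0 H
  atom 10: C, bond orders sum to 1 (valence 4) → 3 H
  atom 11: C, bond orders sum to 2 (valence 4) → 2 H
  atom 12: C, bond orders sum to 1 (valence 4) → 3 H
Totals → C:10, H:20, O:2.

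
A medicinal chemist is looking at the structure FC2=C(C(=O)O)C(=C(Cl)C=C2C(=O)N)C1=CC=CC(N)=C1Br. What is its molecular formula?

Walk through each heavy atom and fill implicit hydrogens from standard valence (C 4, N 3, O 2, S 2, halogen 1):
  atom 1: F (halogen, monovalent) → 0 H
  atom 2: C, bond orders sum to 4 (valence 4) → 0 H
  atom 3: C, bond orders sum to 4 (valence 4) → 0 H
  atom 4: C, bond orders sum to 4 (valence 4) → 0 H
  atom 5: O, bond orders sum to 2 (valence 2) → 0 H
  atom 6: O, bond orders sum to 1 (valence 2) → 1 H
  atom 7: C, bond orders sum to 4 (valence 4) → 0 H
  atom 8: C, bond orders sum to 4 (valence 4) → 0 H
  atom 9: Cl (halogen, monovalent) → 0 H
  atom 10: C, bond orders sum to 3 (valence 4) → 1 H
  atom 11: C, bond orders sum to 4 (valence 4) → 0 H
  atom 12: C, bond orders sum to 4 (valence 4) → 0 H
  atom 13: O, bond orders sum to 2 (valence 2) → 0 H
  atom 14: N, bond orders sum to 1 (valence 3) → 2 H
  atom 15: C, bond orders sum to 4 (valence 4) → 0 H
  atom 16: C, bond orders sum to 3 (valence 4) → 1 H
  atom 17: C, bond orders sum to 3 (valence 4) → 1 H
  atom 18: C, bond orders sum to 3 (valence 4) → 1 H
  atom 19: C, bond orders sum to 4 (valence 4) → 0 H
  atom 20: N, bond orders sum to 1 (valence 3) → 2 H
  atom 21: C, bond orders sum to 4 (valence 4) → 0 H
  atom 22: Br (halogen, monovalent) → 0 H
Totals → C:14, H:9, Br:1, Cl:1, F:1, N:2, O:3.

C14H9BrClFN2O3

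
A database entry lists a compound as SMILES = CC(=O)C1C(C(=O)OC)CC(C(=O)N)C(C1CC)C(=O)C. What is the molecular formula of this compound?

Walk through each heavy atom and fill implicit hydrogens from standard valence (C 4, N 3, O 2, S 2, halogen 1):
  atom 1: C, bond orders sum to 1 (valence 4) → 3 H
  atom 2: C, bond orders sum to 4 (valence 4) → 0 H
  atom 3: O, bond orders sum to 2 (valence 2) → 0 H
  atom 4: C, bond orders sum to 3 (valence 4) → 1 H
  atom 5: C, bond orders sum to 3 (valence 4) → 1 H
  atom 6: C, bond orders sum to 4 (valence 4) → 0 H
  atom 7: O, bond orders sum to 2 (valence 2) → 0 H
  atom 8: O, bond orders sum to 2 (valence 2) → 0 H
  atom 9: C, bond orders sum to 1 (valence 4) → 3 H
  atom 10: C, bond orders sum to 2 (valence 4) → 2 H
  atom 11: C, bond orders sum to 3 (valence 4) → 1 H
  atom 12: C, bond orders sum to 4 (valence 4) → 0 H
  atom 13: O, bond orders sum to 2 (valence 2) → 0 H
  atom 14: N, bond orders sum to 1 (valence 3) → 2 H
  atom 15: C, bond orders sum to 3 (valence 4) → 1 H
  atom 16: C, bond orders sum to 3 (valence 4) → 1 H
  atom 17: C, bond orders sum to 2 (valence 4) → 2 H
  atom 18: C, bond orders sum to 1 (valence 4) → 3 H
  atom 19: C, bond orders sum to 4 (valence 4) → 0 H
  atom 20: O, bond orders sum to 2 (valence 2) → 0 H
  atom 21: C, bond orders sum to 1 (valence 4) → 3 H
Totals → C:15, H:23, N:1, O:5.

C15H23NO5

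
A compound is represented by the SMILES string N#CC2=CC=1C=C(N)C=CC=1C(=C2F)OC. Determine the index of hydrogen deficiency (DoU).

Degree of unsaturation = (number of rings) + (number of π bonds).
Ring closures in the SMILES: 2.
π bonds: 5 double bonds (each 1 DoU), 1 triple bond (each 2 DoU) → 7 DoU from unsaturation.
Total DoU = 2 + 7 = 9.

9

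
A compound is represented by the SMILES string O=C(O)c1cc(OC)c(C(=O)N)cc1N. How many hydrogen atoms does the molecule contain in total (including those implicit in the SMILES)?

10

Walk through each heavy atom and fill implicit hydrogens from standard valence (C 4, N 3, O 2, S 2, halogen 1); for lowercase aromatic atoms, an aromatic c carries 1 H when it has two neighbours and 0 H with three, and aromatic n carries 0 H:
  atom 1: O, bond orders sum to 2 (valence 2) → 0 H
  atom 2: C, bond orders sum to 4 (valence 4) → 0 H
  atom 3: O, bond orders sum to 1 (valence 2) → 1 H
  atom 4: aromatic c, 3 neighbours → 0 H
  atom 5: aromatic c, 2 neighbours → 1 H
  atom 6: aromatic c, 3 neighbours → 0 H
  atom 7: O, bond orders sum to 2 (valence 2) → 0 H
  atom 8: C, bond orders sum to 1 (valence 4) → 3 H
  atom 9: aromatic c, 3 neighbours → 0 H
  atom 10: C, bond orders sum to 4 (valence 4) → 0 H
  atom 11: O, bond orders sum to 2 (valence 2) → 0 H
  atom 12: N, bond orders sum to 1 (valence 3) → 2 H
  atom 13: aromatic c, 2 neighbours → 1 H
  atom 14: aromatic c, 3 neighbours → 0 H
  atom 15: N, bond orders sum to 1 (valence 3) → 2 H
Total hydrogens: 10.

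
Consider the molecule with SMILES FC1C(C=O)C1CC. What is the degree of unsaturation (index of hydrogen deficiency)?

Degree of unsaturation = (number of rings) + (number of π bonds).
Ring closures in the SMILES: 1.
π bonds: 1 double bond (each 1 DoU) → 1 DoU from unsaturation.
Total DoU = 1 + 1 = 2.

2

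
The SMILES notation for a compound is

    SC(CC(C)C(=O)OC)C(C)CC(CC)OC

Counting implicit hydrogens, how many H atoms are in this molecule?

Walk through each heavy atom and fill implicit hydrogens from standard valence (C 4, N 3, O 2, S 2, halogen 1):
  atom 1: S, bond orders sum to 1 (valence 2) → 1 H
  atom 2: C, bond orders sum to 3 (valence 4) → 1 H
  atom 3: C, bond orders sum to 2 (valence 4) → 2 H
  atom 4: C, bond orders sum to 3 (valence 4) → 1 H
  atom 5: C, bond orders sum to 1 (valence 4) → 3 H
  atom 6: C, bond orders sum to 4 (valence 4) → 0 H
  atom 7: O, bond orders sum to 2 (valence 2) → 0 H
  atom 8: O, bond orders sum to 2 (valence 2) → 0 H
  atom 9: C, bond orders sum to 1 (valence 4) → 3 H
  atom 10: C, bond orders sum to 3 (valence 4) → 1 H
  atom 11: C, bond orders sum to 1 (valence 4) → 3 H
  atom 12: C, bond orders sum to 2 (valence 4) → 2 H
  atom 13: C, bond orders sum to 3 (valence 4) → 1 H
  atom 14: C, bond orders sum to 2 (valence 4) → 2 H
  atom 15: C, bond orders sum to 1 (valence 4) → 3 H
  atom 16: O, bond orders sum to 2 (valence 2) → 0 H
  atom 17: C, bond orders sum to 1 (valence 4) → 3 H
Total hydrogens: 26.

26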